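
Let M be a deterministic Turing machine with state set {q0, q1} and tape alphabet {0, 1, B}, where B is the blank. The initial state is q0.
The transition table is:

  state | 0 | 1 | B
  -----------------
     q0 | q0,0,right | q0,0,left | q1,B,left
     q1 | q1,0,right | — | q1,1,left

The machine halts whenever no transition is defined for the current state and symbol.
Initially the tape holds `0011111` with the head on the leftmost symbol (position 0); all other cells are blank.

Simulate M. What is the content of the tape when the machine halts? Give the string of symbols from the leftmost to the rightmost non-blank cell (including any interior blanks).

00000001

q0 | [0]011111B   read 0 → write 0, move right, go to q0
q0 | 0[0]11111B   read 0 → write 0, move right, go to q0
q0 | 00[1]1111B   read 1 → write 0, move left, go to q0
q0 | 0[0]01111B   read 0 → write 0, move right, go to q0
q0 | 00[0]1111B   read 0 → write 0, move right, go to q0
q0 | 000[1]111B   read 1 → write 0, move left, go to q0
q0 | 00[0]0111B   read 0 → write 0, move right, go to q0
q0 | 000[0]111B   read 0 → write 0, move right, go to q0
q0 | 0000[1]11B   read 1 → write 0, move left, go to q0
q0 | 000[0]011B   read 0 → write 0, move right, go to q0
q0 | 0000[0]11B   read 0 → write 0, move right, go to q0
q0 | 00000[1]1B   read 1 → write 0, move left, go to q0
q0 | 0000[0]01B   read 0 → write 0, move right, go to q0
q0 | 00000[0]1B   read 0 → write 0, move right, go to q0
q0 | 000000[1]B   read 1 → write 0, move left, go to q0
q0 | 00000[0]0B   read 0 → write 0, move right, go to q0
q0 | 000000[0]B   read 0 → write 0, move right, go to q0
q0 | 0000000[B]   read B → write B, move left, go to q1
q1 | 000000[0]B   read 0 → write 0, move right, go to q1
q1 | 0000000[B]   read B → write 1, move left, go to q1
q1 | 000000[0]1   read 0 → write 0, move right, go to q1
q1 | 0000000[1]
The non-blank tape span at halt is 00000001.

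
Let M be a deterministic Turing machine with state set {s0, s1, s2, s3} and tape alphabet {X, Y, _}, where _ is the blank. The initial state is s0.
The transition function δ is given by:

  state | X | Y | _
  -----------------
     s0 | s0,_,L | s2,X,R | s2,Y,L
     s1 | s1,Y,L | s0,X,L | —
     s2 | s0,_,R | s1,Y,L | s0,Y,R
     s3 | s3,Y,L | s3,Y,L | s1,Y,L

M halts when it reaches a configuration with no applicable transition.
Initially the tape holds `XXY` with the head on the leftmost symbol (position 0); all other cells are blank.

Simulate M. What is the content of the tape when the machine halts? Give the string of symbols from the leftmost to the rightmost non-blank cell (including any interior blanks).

YYYXYYY

state=s0 head=0 tape=___[X]XY__   (s0,X)→(s0,_,L)
state=s0 head=-1 tape=__[_]_XY__   (s0,_)→(s2,Y,L)
state=s2 head=-2 tape=_[_]Y_XY__   (s2,_)→(s0,Y,R)
state=s0 head=-1 tape=_Y[Y]_XY__   (s0,Y)→(s2,X,R)
state=s2 head=0 tape=_YX[_]XY__   (s2,_)→(s0,Y,R)
state=s0 head=1 tape=_YXY[X]Y__   (s0,X)→(s0,_,L)
state=s0 head=0 tape=_YX[Y]_Y__   (s0,Y)→(s2,X,R)
state=s2 head=1 tape=_YXX[_]Y__   (s2,_)→(s0,Y,R)
state=s0 head=2 tape=_YXXY[Y]__   (s0,Y)→(s2,X,R)
state=s2 head=3 tape=_YXXYX[_]_   (s2,_)→(s0,Y,R)
state=s0 head=4 tape=_YXXYXY[_]   (s0,_)→(s2,Y,L)
state=s2 head=3 tape=_YXXYX[Y]Y   (s2,Y)→(s1,Y,L)
state=s1 head=2 tape=_YXXY[X]YY   (s1,X)→(s1,Y,L)
state=s1 head=1 tape=_YXX[Y]YYY   (s1,Y)→(s0,X,L)
state=s0 head=0 tape=_YX[X]XYYY   (s0,X)→(s0,_,L)
state=s0 head=-1 tape=_Y[X]_XYYY   (s0,X)→(s0,_,L)
state=s0 head=-2 tape=_[Y]__XYYY   (s0,Y)→(s2,X,R)
state=s2 head=-1 tape=_X[_]_XYYY   (s2,_)→(s0,Y,R)
state=s0 head=0 tape=_XY[_]XYYY   (s0,_)→(s2,Y,L)
state=s2 head=-1 tape=_X[Y]YXYYY   (s2,Y)→(s1,Y,L)
state=s1 head=-2 tape=_[X]YYXYYY   (s1,X)→(s1,Y,L)
state=s1 head=-3 tape=[_]YYYXYYY
The non-blank tape span at halt is YYYXYYY.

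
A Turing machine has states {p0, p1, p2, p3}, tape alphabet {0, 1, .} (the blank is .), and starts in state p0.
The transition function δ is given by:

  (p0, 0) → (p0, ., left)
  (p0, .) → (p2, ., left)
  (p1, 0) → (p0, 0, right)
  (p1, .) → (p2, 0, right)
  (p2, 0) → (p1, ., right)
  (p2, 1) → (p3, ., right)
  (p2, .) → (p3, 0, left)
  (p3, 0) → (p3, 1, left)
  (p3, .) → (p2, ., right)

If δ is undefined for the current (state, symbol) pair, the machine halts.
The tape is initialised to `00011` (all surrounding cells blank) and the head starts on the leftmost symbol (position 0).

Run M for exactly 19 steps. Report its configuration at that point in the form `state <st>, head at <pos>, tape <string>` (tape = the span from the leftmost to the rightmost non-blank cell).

state p3, head at 3, tape 11

p0 | ...[0]0011   read 0 → write ., move left, go to p0
p0 | ..[.].0011   read . → write ., move left, go to p2
p2 | .[.]..0011   read . → write 0, move left, go to p3
p3 | [.]0..0011   read . → write ., move right, go to p2
p2 | .[0]..0011   read 0 → write ., move right, go to p1
p1 | ..[.].0011   read . → write 0, move right, go to p2
p2 | ..0[.]0011   read . → write 0, move left, go to p3
p3 | ..[0]00011   read 0 → write 1, move left, go to p3
p3 | .[.]100011   read . → write ., move right, go to p2
p2 | ..[1]00011   read 1 → write ., move right, go to p3
p3 | ...[0]0011   read 0 → write 1, move left, go to p3
p3 | ..[.]10011   read . → write ., move right, go to p2
p2 | ...[1]0011   read 1 → write ., move right, go to p3
p3 | ....[0]011   read 0 → write 1, move left, go to p3
p3 | ...[.]1011   read . → write ., move right, go to p2
p2 | ....[1]011   read 1 → write ., move right, go to p3
p3 | .....[0]11   read 0 → write 1, move left, go to p3
p3 | ....[.]111   read . → write ., move right, go to p2
p2 | .....[1]11   read 1 → write ., move right, go to p3
p3 | ......[1]1
After 19 steps: state p3, head at 3, tape 11.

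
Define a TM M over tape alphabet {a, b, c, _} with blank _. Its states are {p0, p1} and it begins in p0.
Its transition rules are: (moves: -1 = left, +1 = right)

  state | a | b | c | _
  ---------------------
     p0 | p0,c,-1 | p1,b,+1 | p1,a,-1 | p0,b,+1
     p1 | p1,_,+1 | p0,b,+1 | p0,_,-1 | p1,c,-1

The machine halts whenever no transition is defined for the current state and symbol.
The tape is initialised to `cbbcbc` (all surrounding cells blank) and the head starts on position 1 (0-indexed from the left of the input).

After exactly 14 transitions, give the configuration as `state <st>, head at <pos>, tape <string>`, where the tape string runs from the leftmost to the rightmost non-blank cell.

state p1, head at 3, tape cbbcbc

state=p0 head=1 tape=c[b]bcbc   (p0,b)→(p1,b,+1)
state=p1 head=2 tape=cb[b]cbc   (p1,b)→(p0,b,+1)
state=p0 head=3 tape=cbb[c]bc   (p0,c)→(p1,a,-1)
state=p1 head=2 tape=cb[b]abc   (p1,b)→(p0,b,+1)
state=p0 head=3 tape=cbb[a]bc   (p0,a)→(p0,c,-1)
state=p0 head=2 tape=cb[b]cbc   (p0,b)→(p1,b,+1)
state=p1 head=3 tape=cbb[c]bc   (p1,c)→(p0,_,-1)
state=p0 head=2 tape=cb[b]_bc   (p0,b)→(p1,b,+1)
state=p1 head=3 tape=cbb[_]bc   (p1,_)→(p1,c,-1)
state=p1 head=2 tape=cb[b]cbc   (p1,b)→(p0,b,+1)
state=p0 head=3 tape=cbb[c]bc   (p0,c)→(p1,a,-1)
state=p1 head=2 tape=cb[b]abc   (p1,b)→(p0,b,+1)
state=p0 head=3 tape=cbb[a]bc   (p0,a)→(p0,c,-1)
state=p0 head=2 tape=cb[b]cbc   (p0,b)→(p1,b,+1)
state=p1 head=3 tape=cbb[c]bc
After 14 steps: state p1, head at 3, tape cbbcbc.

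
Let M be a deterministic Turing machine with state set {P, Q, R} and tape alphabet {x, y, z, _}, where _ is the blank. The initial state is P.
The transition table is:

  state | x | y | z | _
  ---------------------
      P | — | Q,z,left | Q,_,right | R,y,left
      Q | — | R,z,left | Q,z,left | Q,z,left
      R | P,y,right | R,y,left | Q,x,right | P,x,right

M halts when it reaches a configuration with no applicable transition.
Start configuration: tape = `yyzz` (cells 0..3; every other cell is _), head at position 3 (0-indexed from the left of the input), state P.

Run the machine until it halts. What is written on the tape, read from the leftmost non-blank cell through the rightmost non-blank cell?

P | _yyz[z]_   read z → write _, move right, go to Q
Q | _yyz_[_]   read _ → write z, move left, go to Q
Q | _yyz[_]z   read _ → write z, move left, go to Q
Q | _yy[z]zz   read z → write z, move left, go to Q
Q | _y[y]zzz   read y → write z, move left, go to R
R | _[y]zzzz   read y → write y, move left, go to R
R | [_]yzzzz   read _ → write x, move right, go to P
P | x[y]zzzz   read y → write z, move left, go to Q
Q | [x]zzzzz
The non-blank tape span at halt is xzzzzz.

xzzzzz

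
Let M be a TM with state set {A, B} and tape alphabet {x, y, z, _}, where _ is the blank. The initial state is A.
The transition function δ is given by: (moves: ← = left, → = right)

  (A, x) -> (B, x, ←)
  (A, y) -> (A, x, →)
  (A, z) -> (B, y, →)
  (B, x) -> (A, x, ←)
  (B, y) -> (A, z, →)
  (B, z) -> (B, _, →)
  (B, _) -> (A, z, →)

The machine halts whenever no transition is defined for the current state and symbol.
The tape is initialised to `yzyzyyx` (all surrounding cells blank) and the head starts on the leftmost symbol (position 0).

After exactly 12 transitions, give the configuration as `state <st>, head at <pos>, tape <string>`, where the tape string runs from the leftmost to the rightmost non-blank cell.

state=A head=0 tape=[y]zyzyyx   (A,y)→(A,x,→)
state=A head=1 tape=x[z]yzyyx   (A,z)→(B,y,→)
state=B head=2 tape=xy[y]zyyx   (B,y)→(A,z,→)
state=A head=3 tape=xyz[z]yyx   (A,z)→(B,y,→)
state=B head=4 tape=xyzy[y]yx   (B,y)→(A,z,→)
state=A head=5 tape=xyzyz[y]x   (A,y)→(A,x,→)
state=A head=6 tape=xyzyzx[x]   (A,x)→(B,x,←)
state=B head=5 tape=xyzyz[x]x   (B,x)→(A,x,←)
state=A head=4 tape=xyzy[z]xx   (A,z)→(B,y,→)
state=B head=5 tape=xyzyy[x]x   (B,x)→(A,x,←)
state=A head=4 tape=xyzy[y]xx   (A,y)→(A,x,→)
state=A head=5 tape=xyzyx[x]x   (A,x)→(B,x,←)
state=B head=4 tape=xyzy[x]xx
After 12 steps: state B, head at 4, tape xyzyxxx.

state B, head at 4, tape xyzyxxx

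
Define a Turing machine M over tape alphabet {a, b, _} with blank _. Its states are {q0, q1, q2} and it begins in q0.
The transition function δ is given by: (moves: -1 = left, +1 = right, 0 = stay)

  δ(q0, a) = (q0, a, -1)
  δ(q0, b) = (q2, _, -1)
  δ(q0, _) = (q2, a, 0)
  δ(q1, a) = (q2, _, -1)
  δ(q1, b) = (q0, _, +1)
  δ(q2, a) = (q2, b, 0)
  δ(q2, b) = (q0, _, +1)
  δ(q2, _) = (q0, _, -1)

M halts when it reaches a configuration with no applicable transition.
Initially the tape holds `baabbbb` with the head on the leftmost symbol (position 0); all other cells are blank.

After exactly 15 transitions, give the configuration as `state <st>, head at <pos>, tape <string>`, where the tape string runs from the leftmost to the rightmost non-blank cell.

state q0, head at 1, tape aabbbb

q0 | __[b]aabbbb   read b → write _, move -1, go to q2
q2 | _[_]_aabbbb   read _ → write _, move -1, go to q0
q0 | [_]__aabbbb   read _ → write a, move 0, go to q2
q2 | [a]__aabbbb   read a → write b, move 0, go to q2
q2 | [b]__aabbbb   read b → write _, move +1, go to q0
q0 | _[_]_aabbbb   read _ → write a, move 0, go to q2
q2 | _[a]_aabbbb   read a → write b, move 0, go to q2
q2 | _[b]_aabbbb   read b → write _, move +1, go to q0
q0 | __[_]aabbbb   read _ → write a, move 0, go to q2
q2 | __[a]aabbbb   read a → write b, move 0, go to q2
q2 | __[b]aabbbb   read b → write _, move +1, go to q0
q0 | ___[a]abbbb   read a → write a, move -1, go to q0
q0 | __[_]aabbbb   read _ → write a, move 0, go to q2
q2 | __[a]aabbbb   read a → write b, move 0, go to q2
q2 | __[b]aabbbb   read b → write _, move +1, go to q0
q0 | ___[a]abbbb
After 15 steps: state q0, head at 1, tape aabbbb.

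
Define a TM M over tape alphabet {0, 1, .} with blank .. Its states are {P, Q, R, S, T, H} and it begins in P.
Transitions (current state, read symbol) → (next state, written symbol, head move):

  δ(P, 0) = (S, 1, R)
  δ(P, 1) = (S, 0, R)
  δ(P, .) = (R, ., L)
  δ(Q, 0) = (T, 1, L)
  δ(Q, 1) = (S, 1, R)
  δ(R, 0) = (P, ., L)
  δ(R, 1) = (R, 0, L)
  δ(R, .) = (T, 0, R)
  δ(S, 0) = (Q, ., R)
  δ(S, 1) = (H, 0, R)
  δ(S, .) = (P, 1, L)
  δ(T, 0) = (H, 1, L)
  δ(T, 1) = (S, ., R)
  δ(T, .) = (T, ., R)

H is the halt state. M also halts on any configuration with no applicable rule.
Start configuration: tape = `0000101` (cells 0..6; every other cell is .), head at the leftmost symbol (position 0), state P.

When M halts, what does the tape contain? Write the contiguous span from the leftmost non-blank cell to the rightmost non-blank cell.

P | [0]000101..   read 0 → write 1, move R, go to S
S | 1[0]00101..   read 0 → write ., move R, go to Q
Q | 1.[0]0101..   read 0 → write 1, move L, go to T
T | 1[.]10101..   read . → write ., move R, go to T
T | 1.[1]0101..   read 1 → write ., move R, go to S
S | 1..[0]101..   read 0 → write ., move R, go to Q
Q | 1...[1]01..   read 1 → write 1, move R, go to S
S | 1...1[0]1..   read 0 → write ., move R, go to Q
Q | 1...1.[1]..   read 1 → write 1, move R, go to S
S | 1...1.1[.].   read . → write 1, move L, go to P
P | 1...1.[1]1.   read 1 → write 0, move R, go to S
S | 1...1.0[1].   read 1 → write 0, move R, go to H
H | 1...1.00[.]
The non-blank tape span at halt is 1...1.00.

1...1.00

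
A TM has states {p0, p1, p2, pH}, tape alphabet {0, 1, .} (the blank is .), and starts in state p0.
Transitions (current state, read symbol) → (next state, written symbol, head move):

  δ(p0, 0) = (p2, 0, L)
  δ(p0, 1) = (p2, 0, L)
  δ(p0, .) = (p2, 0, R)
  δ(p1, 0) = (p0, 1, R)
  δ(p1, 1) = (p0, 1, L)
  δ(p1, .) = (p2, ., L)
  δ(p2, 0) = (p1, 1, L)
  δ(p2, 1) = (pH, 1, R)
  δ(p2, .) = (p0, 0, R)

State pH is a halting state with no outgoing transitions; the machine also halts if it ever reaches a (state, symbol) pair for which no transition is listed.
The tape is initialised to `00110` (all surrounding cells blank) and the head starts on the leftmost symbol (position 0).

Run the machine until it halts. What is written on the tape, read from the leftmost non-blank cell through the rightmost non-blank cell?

00100110

state=p0 head=0 tape=...[0]0110   (p0,0)→(p2,0,L)
state=p2 head=-1 tape=..[.]00110   (p2,.)→(p0,0,R)
state=p0 head=0 tape=..0[0]0110   (p0,0)→(p2,0,L)
state=p2 head=-1 tape=..[0]00110   (p2,0)→(p1,1,L)
state=p1 head=-2 tape=.[.]100110   (p1,.)→(p2,.,L)
state=p2 head=-3 tape=[.].100110   (p2,.)→(p0,0,R)
state=p0 head=-2 tape=0[.]100110   (p0,.)→(p2,0,R)
state=p2 head=-1 tape=00[1]00110   (p2,1)→(pH,1,R)
state=pH head=0 tape=001[0]0110
The non-blank tape span at halt is 00100110.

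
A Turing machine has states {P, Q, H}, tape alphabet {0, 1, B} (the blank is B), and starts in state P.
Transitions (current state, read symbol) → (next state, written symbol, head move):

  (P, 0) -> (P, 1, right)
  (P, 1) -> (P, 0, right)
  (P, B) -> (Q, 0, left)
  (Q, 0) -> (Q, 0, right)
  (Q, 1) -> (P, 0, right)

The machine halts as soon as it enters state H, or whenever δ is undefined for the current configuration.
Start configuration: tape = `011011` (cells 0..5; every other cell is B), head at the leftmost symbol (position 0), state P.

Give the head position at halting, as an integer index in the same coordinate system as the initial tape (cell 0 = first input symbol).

P | [0]11011BB   read 0 → write 1, move right, go to P
P | 1[1]1011BB   read 1 → write 0, move right, go to P
P | 10[1]011BB   read 1 → write 0, move right, go to P
P | 100[0]11BB   read 0 → write 1, move right, go to P
P | 1001[1]1BB   read 1 → write 0, move right, go to P
P | 10010[1]BB   read 1 → write 0, move right, go to P
P | 100100[B]B   read B → write 0, move left, go to Q
Q | 10010[0]0B   read 0 → write 0, move right, go to Q
Q | 100100[0]B   read 0 → write 0, move right, go to Q
Q | 1001000[B]
At halt the head is at cell 7.

7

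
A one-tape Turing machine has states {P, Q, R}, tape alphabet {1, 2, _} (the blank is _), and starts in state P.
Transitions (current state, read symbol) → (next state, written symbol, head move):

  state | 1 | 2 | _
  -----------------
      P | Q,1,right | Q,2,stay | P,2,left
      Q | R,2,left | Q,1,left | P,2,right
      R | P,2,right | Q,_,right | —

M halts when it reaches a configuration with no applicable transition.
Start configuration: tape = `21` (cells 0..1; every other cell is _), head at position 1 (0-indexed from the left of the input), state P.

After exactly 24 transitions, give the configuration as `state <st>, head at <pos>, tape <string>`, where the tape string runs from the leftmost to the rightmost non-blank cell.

state Q, head at -2, tape 11112

P | __2[1]__   read 1 → write 1, move right, go to Q
Q | __21[_]_   read _ → write 2, move right, go to P
P | __212[_]   read _ → write 2, move left, go to P
P | __21[2]2   read 2 → write 2, move stay, go to Q
Q | __21[2]2   read 2 → write 1, move left, go to Q
Q | __2[1]12   read 1 → write 2, move left, go to R
R | __[2]212   read 2 → write _, move right, go to Q
Q | ___[2]12   read 2 → write 1, move left, go to Q
Q | __[_]112   read _ → write 2, move right, go to P
P | __2[1]12   read 1 → write 1, move right, go to Q
Q | __21[1]2   read 1 → write 2, move left, go to R
R | __2[1]22   read 1 → write 2, move right, go to P
P | __22[2]2   read 2 → write 2, move stay, go to Q
Q | __22[2]2   read 2 → write 1, move left, go to Q
Q | __2[2]12   read 2 → write 1, move left, go to Q
Q | __[2]112   read 2 → write 1, move left, go to Q
Q | _[_]1112   read _ → write 2, move right, go to P
P | _2[1]112   read 1 → write 1, move right, go to Q
Q | _21[1]12   read 1 → write 2, move left, go to R
R | _2[1]212   read 1 → write 2, move right, go to P
P | _22[2]12   read 2 → write 2, move stay, go to Q
Q | _22[2]12   read 2 → write 1, move left, go to Q
Q | _2[2]112   read 2 → write 1, move left, go to Q
Q | _[2]1112   read 2 → write 1, move left, go to Q
Q | [_]11112
After 24 steps: state Q, head at -2, tape 11112.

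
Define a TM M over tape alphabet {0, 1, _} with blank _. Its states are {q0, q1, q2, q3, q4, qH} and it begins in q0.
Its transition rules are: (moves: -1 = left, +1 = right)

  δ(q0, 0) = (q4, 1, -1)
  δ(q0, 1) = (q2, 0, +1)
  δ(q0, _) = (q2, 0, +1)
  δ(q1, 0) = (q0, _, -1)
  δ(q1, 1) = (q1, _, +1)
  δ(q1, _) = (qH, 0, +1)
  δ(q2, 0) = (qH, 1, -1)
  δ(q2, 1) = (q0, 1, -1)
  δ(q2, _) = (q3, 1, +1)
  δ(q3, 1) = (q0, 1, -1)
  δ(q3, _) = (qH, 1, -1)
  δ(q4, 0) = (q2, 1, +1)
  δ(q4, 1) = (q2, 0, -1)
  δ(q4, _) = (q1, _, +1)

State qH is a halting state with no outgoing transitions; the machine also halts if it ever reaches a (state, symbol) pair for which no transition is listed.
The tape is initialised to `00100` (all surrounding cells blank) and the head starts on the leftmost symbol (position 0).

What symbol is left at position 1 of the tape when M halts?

_

state=q0 head=0 tape=_[0]0100   (q0,0)→(q4,1,-1)
state=q4 head=-1 tape=[_]10100   (q4,_)→(q1,_,+1)
state=q1 head=0 tape=_[1]0100   (q1,1)→(q1,_,+1)
state=q1 head=1 tape=__[0]100   (q1,0)→(q0,_,-1)
state=q0 head=0 tape=_[_]_100   (q0,_)→(q2,0,+1)
state=q2 head=1 tape=_0[_]100   (q2,_)→(q3,1,+1)
state=q3 head=2 tape=_01[1]00   (q3,1)→(q0,1,-1)
state=q0 head=1 tape=_0[1]100   (q0,1)→(q2,0,+1)
state=q2 head=2 tape=_00[1]00   (q2,1)→(q0,1,-1)
state=q0 head=1 tape=_0[0]100   (q0,0)→(q4,1,-1)
state=q4 head=0 tape=_[0]1100   (q4,0)→(q2,1,+1)
state=q2 head=1 tape=_1[1]100   (q2,1)→(q0,1,-1)
state=q0 head=0 tape=_[1]1100   (q0,1)→(q2,0,+1)
state=q2 head=1 tape=_0[1]100   (q2,1)→(q0,1,-1)
state=q0 head=0 tape=_[0]1100   (q0,0)→(q4,1,-1)
state=q4 head=-1 tape=[_]11100   (q4,_)→(q1,_,+1)
state=q1 head=0 tape=_[1]1100   (q1,1)→(q1,_,+1)
state=q1 head=1 tape=__[1]100   (q1,1)→(q1,_,+1)
state=q1 head=2 tape=___[1]00   (q1,1)→(q1,_,+1)
state=q1 head=3 tape=____[0]0   (q1,0)→(q0,_,-1)
state=q0 head=2 tape=___[_]_0   (q0,_)→(q2,0,+1)
state=q2 head=3 tape=___0[_]0   (q2,_)→(q3,1,+1)
state=q3 head=4 tape=___01[0]
Cell 1 holds _ when M halts.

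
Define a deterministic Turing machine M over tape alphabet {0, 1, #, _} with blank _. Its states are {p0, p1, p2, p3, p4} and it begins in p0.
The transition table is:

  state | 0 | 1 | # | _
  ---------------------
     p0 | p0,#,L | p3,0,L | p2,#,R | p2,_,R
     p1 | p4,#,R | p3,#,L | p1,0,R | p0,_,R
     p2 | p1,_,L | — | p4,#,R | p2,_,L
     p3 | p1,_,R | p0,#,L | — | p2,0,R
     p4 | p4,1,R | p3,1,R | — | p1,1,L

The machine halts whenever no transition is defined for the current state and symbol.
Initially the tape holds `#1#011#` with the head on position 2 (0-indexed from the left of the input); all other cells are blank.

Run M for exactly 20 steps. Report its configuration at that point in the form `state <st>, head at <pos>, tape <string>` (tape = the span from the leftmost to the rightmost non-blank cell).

state=p0 head=2 tape=#1[#]011#___   (p0,#)→(p2,#,R)
state=p2 head=3 tape=#1#[0]11#___   (p2,0)→(p1,_,L)
state=p1 head=2 tape=#1[#]_11#___   (p1,#)→(p1,0,R)
state=p1 head=3 tape=#10[_]11#___   (p1,_)→(p0,_,R)
state=p0 head=4 tape=#10_[1]1#___   (p0,1)→(p3,0,L)
state=p3 head=3 tape=#10[_]01#___   (p3,_)→(p2,0,R)
state=p2 head=4 tape=#100[0]1#___   (p2,0)→(p1,_,L)
state=p1 head=3 tape=#10[0]_1#___   (p1,0)→(p4,#,R)
state=p4 head=4 tape=#10#[_]1#___   (p4,_)→(p1,1,L)
state=p1 head=3 tape=#10[#]11#___   (p1,#)→(p1,0,R)
state=p1 head=4 tape=#100[1]1#___   (p1,1)→(p3,#,L)
state=p3 head=3 tape=#10[0]#1#___   (p3,0)→(p1,_,R)
state=p1 head=4 tape=#10_[#]1#___   (p1,#)→(p1,0,R)
state=p1 head=5 tape=#10_0[1]#___   (p1,1)→(p3,#,L)
state=p3 head=4 tape=#10_[0]##___   (p3,0)→(p1,_,R)
state=p1 head=5 tape=#10__[#]#___   (p1,#)→(p1,0,R)
state=p1 head=6 tape=#10__0[#]___   (p1,#)→(p1,0,R)
state=p1 head=7 tape=#10__00[_]__   (p1,_)→(p0,_,R)
state=p0 head=8 tape=#10__00_[_]_   (p0,_)→(p2,_,R)
state=p2 head=9 tape=#10__00__[_]   (p2,_)→(p2,_,L)
state=p2 head=8 tape=#10__00_[_]_
After 20 steps: state p2, head at 8, tape #10__00.

state p2, head at 8, tape #10__00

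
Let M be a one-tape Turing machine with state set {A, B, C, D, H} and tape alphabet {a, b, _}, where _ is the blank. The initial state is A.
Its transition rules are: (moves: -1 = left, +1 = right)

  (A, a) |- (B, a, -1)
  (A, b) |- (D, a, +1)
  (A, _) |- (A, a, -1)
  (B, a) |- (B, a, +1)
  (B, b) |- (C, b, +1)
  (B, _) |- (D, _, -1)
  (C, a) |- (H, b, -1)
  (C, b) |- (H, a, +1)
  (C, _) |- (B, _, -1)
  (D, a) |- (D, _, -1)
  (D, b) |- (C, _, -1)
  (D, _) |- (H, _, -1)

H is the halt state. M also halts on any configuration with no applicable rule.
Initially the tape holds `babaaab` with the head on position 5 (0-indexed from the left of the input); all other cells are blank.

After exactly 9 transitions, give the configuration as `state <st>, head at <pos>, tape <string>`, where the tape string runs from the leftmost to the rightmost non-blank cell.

state B, head at 6, tape babaaab

A | babaa[a]b_   read a → write a, move -1, go to B
B | baba[a]ab_   read a → write a, move +1, go to B
B | babaa[a]b_   read a → write a, move +1, go to B
B | babaaa[b]_   read b → write b, move +1, go to C
C | babaaab[_]   read _ → write _, move -1, go to B
B | babaaa[b]_   read b → write b, move +1, go to C
C | babaaab[_]   read _ → write _, move -1, go to B
B | babaaa[b]_   read b → write b, move +1, go to C
C | babaaab[_]   read _ → write _, move -1, go to B
B | babaaa[b]_
After 9 steps: state B, head at 6, tape babaaab.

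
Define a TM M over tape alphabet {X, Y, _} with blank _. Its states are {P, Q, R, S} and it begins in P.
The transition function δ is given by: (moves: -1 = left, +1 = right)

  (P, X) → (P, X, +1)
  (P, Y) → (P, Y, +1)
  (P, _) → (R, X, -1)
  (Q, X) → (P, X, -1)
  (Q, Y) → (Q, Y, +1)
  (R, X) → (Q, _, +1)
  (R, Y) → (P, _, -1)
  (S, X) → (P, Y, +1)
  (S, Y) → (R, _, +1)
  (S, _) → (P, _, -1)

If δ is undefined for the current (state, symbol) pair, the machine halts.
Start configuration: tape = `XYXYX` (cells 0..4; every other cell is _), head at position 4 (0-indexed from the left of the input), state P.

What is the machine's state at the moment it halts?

P | _XYXY[X]_   read X → write X, move +1, go to P
P | _XYXYX[_]   read _ → write X, move -1, go to R
R | _XYXY[X]X   read X → write _, move +1, go to Q
Q | _XYXY_[X]   read X → write X, move -1, go to P
P | _XYXY[_]X   read _ → write X, move -1, go to R
R | _XYX[Y]XX   read Y → write _, move -1, go to P
P | _XY[X]_XX   read X → write X, move +1, go to P
P | _XYX[_]XX   read _ → write X, move -1, go to R
R | _XY[X]XXX   read X → write _, move +1, go to Q
Q | _XY_[X]XX   read X → write X, move -1, go to P
P | _XY[_]XXX   read _ → write X, move -1, go to R
R | _X[Y]XXXX   read Y → write _, move -1, go to P
P | _[X]_XXXX   read X → write X, move +1, go to P
P | _X[_]XXXX   read _ → write X, move -1, go to R
R | _[X]XXXXX   read X → write _, move +1, go to Q
Q | __[X]XXXX   read X → write X, move -1, go to P
P | _[_]XXXXX   read _ → write X, move -1, go to R
R | [_]XXXXXX
No transition is defined for (R, _); M halts in state R.

R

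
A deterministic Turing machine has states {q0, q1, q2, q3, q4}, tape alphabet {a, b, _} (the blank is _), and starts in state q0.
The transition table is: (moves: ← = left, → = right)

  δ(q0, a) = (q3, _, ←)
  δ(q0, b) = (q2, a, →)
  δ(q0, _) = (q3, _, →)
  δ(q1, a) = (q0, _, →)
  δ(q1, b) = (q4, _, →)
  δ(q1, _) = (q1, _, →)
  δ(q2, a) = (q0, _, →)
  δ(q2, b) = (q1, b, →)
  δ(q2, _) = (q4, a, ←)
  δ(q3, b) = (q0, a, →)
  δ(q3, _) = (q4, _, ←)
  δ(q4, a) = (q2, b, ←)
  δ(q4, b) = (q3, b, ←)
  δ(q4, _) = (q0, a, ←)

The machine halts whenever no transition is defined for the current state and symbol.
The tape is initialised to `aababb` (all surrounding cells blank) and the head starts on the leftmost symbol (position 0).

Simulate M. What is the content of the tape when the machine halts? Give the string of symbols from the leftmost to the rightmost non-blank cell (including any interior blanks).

a__ababb

q0 | ___[a]ababb   read a → write _, move ←, go to q3
q3 | __[_]_ababb   read _ → write _, move ←, go to q4
q4 | _[_]__ababb   read _ → write a, move ←, go to q0
q0 | [_]a__ababb   read _ → write _, move →, go to q3
q3 | _[a]__ababb
The non-blank tape span at halt is a__ababb.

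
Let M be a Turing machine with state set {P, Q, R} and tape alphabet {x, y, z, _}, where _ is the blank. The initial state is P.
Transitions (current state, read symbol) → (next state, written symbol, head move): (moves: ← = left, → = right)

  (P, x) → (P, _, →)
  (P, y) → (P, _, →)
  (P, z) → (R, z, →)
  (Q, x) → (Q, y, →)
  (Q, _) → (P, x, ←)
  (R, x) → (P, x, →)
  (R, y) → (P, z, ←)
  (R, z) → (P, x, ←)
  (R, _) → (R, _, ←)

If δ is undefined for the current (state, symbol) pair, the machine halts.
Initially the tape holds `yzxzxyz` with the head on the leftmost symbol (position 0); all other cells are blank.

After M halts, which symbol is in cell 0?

_

state=P head=0 tape=[y]zxzxyz_   (P,y)→(P,_,→)
state=P head=1 tape=_[z]xzxyz_   (P,z)→(R,z,→)
state=R head=2 tape=_z[x]zxyz_   (R,x)→(P,x,→)
state=P head=3 tape=_zx[z]xyz_   (P,z)→(R,z,→)
state=R head=4 tape=_zxz[x]yz_   (R,x)→(P,x,→)
state=P head=5 tape=_zxzx[y]z_   (P,y)→(P,_,→)
state=P head=6 tape=_zxzx_[z]_   (P,z)→(R,z,→)
state=R head=7 tape=_zxzx_z[_]   (R,_)→(R,_,←)
state=R head=6 tape=_zxzx_[z]_   (R,z)→(P,x,←)
state=P head=5 tape=_zxzx[_]x_
Cell 0 holds _ when M halts.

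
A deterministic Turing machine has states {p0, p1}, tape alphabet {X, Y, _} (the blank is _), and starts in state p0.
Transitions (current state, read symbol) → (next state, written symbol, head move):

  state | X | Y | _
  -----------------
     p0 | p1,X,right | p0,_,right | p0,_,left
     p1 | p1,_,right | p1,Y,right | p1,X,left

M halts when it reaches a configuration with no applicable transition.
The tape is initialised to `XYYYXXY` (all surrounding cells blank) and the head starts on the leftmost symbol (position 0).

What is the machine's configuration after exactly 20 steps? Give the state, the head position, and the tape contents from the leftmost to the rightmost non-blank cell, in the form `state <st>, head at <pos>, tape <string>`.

state p1, head at 8, tape XYYY__Y_XX

state=p0 head=0 tape=[X]YYYXXY___   (p0,X)→(p1,X,right)
state=p1 head=1 tape=X[Y]YYXXY___   (p1,Y)→(p1,Y,right)
state=p1 head=2 tape=XY[Y]YXXY___   (p1,Y)→(p1,Y,right)
state=p1 head=3 tape=XYY[Y]XXY___   (p1,Y)→(p1,Y,right)
state=p1 head=4 tape=XYYY[X]XY___   (p1,X)→(p1,_,right)
state=p1 head=5 tape=XYYY_[X]Y___   (p1,X)→(p1,_,right)
state=p1 head=6 tape=XYYY__[Y]___   (p1,Y)→(p1,Y,right)
state=p1 head=7 tape=XYYY__Y[_]__   (p1,_)→(p1,X,left)
state=p1 head=6 tape=XYYY__[Y]X__   (p1,Y)→(p1,Y,right)
state=p1 head=7 tape=XYYY__Y[X]__   (p1,X)→(p1,_,right)
state=p1 head=8 tape=XYYY__Y_[_]_   (p1,_)→(p1,X,left)
state=p1 head=7 tape=XYYY__Y[_]X_   (p1,_)→(p1,X,left)
state=p1 head=6 tape=XYYY__[Y]XX_   (p1,Y)→(p1,Y,right)
state=p1 head=7 tape=XYYY__Y[X]X_   (p1,X)→(p1,_,right)
state=p1 head=8 tape=XYYY__Y_[X]_   (p1,X)→(p1,_,right)
state=p1 head=9 tape=XYYY__Y__[_]   (p1,_)→(p1,X,left)
state=p1 head=8 tape=XYYY__Y_[_]X   (p1,_)→(p1,X,left)
state=p1 head=7 tape=XYYY__Y[_]XX   (p1,_)→(p1,X,left)
state=p1 head=6 tape=XYYY__[Y]XXX   (p1,Y)→(p1,Y,right)
state=p1 head=7 tape=XYYY__Y[X]XX   (p1,X)→(p1,_,right)
state=p1 head=8 tape=XYYY__Y_[X]X
After 20 steps: state p1, head at 8, tape XYYY__Y_XX.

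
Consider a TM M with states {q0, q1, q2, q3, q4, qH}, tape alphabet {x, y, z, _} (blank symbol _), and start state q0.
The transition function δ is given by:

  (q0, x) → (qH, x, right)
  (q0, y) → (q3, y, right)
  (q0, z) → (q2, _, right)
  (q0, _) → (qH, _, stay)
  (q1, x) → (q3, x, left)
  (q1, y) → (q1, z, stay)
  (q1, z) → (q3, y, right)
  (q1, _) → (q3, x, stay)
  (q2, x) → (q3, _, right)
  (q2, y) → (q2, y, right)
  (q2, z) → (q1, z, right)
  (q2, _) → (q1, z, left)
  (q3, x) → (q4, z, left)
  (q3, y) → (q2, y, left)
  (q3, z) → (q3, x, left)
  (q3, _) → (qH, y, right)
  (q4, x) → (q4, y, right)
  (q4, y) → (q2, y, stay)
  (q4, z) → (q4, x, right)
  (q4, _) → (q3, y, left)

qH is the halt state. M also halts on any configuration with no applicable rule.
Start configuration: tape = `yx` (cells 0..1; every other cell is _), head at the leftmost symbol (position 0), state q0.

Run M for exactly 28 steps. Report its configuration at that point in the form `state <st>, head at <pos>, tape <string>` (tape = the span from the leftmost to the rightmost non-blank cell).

state=q0 head=0 tape=[y]x___   (q0,y)→(q3,y,right)
state=q3 head=1 tape=y[x]___   (q3,x)→(q4,z,left)
state=q4 head=0 tape=[y]z___   (q4,y)→(q2,y,stay)
state=q2 head=0 tape=[y]z___   (q2,y)→(q2,y,right)
state=q2 head=1 tape=y[z]___   (q2,z)→(q1,z,right)
state=q1 head=2 tape=yz[_]__   (q1,_)→(q3,x,stay)
state=q3 head=2 tape=yz[x]__   (q3,x)→(q4,z,left)
state=q4 head=1 tape=y[z]z__   (q4,z)→(q4,x,right)
state=q4 head=2 tape=yx[z]__   (q4,z)→(q4,x,right)
state=q4 head=3 tape=yxx[_]_   (q4,_)→(q3,y,left)
state=q3 head=2 tape=yx[x]y_   (q3,x)→(q4,z,left)
state=q4 head=1 tape=y[x]zy_   (q4,x)→(q4,y,right)
state=q4 head=2 tape=yy[z]y_   (q4,z)→(q4,x,right)
state=q4 head=3 tape=yyx[y]_   (q4,y)→(q2,y,stay)
state=q2 head=3 tape=yyx[y]_   (q2,y)→(q2,y,right)
state=q2 head=4 tape=yyxy[_]   (q2,_)→(q1,z,left)
state=q1 head=3 tape=yyx[y]z   (q1,y)→(q1,z,stay)
state=q1 head=3 tape=yyx[z]z   (q1,z)→(q3,y,right)
state=q3 head=4 tape=yyxy[z]   (q3,z)→(q3,x,left)
state=q3 head=3 tape=yyx[y]x   (q3,y)→(q2,y,left)
state=q2 head=2 tape=yy[x]yx   (q2,x)→(q3,_,right)
state=q3 head=3 tape=yy_[y]x   (q3,y)→(q2,y,left)
state=q2 head=2 tape=yy[_]yx   (q2,_)→(q1,z,left)
state=q1 head=1 tape=y[y]zyx   (q1,y)→(q1,z,stay)
state=q1 head=1 tape=y[z]zyx   (q1,z)→(q3,y,right)
state=q3 head=2 tape=yy[z]yx   (q3,z)→(q3,x,left)
state=q3 head=1 tape=y[y]xyx   (q3,y)→(q2,y,left)
state=q2 head=0 tape=[y]yxyx   (q2,y)→(q2,y,right)
state=q2 head=1 tape=y[y]xyx
After 28 steps: state q2, head at 1, tape yyxyx.

state q2, head at 1, tape yyxyx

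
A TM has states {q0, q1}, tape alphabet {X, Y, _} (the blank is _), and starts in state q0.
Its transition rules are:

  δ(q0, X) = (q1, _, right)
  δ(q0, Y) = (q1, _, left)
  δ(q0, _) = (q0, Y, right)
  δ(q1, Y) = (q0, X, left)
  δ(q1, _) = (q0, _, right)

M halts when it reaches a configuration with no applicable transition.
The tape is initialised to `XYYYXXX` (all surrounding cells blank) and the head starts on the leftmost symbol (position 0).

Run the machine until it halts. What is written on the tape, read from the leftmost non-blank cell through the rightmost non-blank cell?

YYY_XXX

state=q0 head=0 tape=[X]YYYXXX   (q0,X)→(q1,_,right)
state=q1 head=1 tape=_[Y]YYXXX   (q1,Y)→(q0,X,left)
state=q0 head=0 tape=[_]XYYXXX   (q0,_)→(q0,Y,right)
state=q0 head=1 tape=Y[X]YYXXX   (q0,X)→(q1,_,right)
state=q1 head=2 tape=Y_[Y]YXXX   (q1,Y)→(q0,X,left)
state=q0 head=1 tape=Y[_]XYXXX   (q0,_)→(q0,Y,right)
state=q0 head=2 tape=YY[X]YXXX   (q0,X)→(q1,_,right)
state=q1 head=3 tape=YY_[Y]XXX   (q1,Y)→(q0,X,left)
state=q0 head=2 tape=YY[_]XXXX   (q0,_)→(q0,Y,right)
state=q0 head=3 tape=YYY[X]XXX   (q0,X)→(q1,_,right)
state=q1 head=4 tape=YYY_[X]XX
The non-blank tape span at halt is YYY_XXX.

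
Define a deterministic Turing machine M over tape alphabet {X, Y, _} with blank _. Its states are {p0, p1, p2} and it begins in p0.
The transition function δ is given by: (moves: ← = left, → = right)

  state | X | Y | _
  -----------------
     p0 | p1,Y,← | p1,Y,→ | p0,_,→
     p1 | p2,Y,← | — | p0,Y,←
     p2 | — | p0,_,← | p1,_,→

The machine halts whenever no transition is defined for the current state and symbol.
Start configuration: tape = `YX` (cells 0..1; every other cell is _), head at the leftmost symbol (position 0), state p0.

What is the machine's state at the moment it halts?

p1

p0 | _[Y]X_   read Y → write Y, move →, go to p1
p1 | _Y[X]_   read X → write Y, move ←, go to p2
p2 | _[Y]Y_   read Y → write _, move ←, go to p0
p0 | [_]_Y_   read _ → write _, move →, go to p0
p0 | _[_]Y_   read _ → write _, move →, go to p0
p0 | __[Y]_   read Y → write Y, move →, go to p1
p1 | __Y[_]   read _ → write Y, move ←, go to p0
p0 | __[Y]Y   read Y → write Y, move →, go to p1
p1 | __Y[Y]
No transition is defined for (p1, Y); M halts in state p1.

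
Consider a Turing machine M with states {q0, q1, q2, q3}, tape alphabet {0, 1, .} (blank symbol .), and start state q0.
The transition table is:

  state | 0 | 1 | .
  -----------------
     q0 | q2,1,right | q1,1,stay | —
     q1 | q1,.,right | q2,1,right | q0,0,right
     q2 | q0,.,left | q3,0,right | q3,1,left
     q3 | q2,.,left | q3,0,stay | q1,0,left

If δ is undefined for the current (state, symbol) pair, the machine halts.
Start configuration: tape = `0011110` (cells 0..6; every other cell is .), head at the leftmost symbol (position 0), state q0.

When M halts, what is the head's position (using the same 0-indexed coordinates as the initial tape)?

-4

state=q0 head=0 tape=....[0]011110   (q0,0)→(q2,1,right)
state=q2 head=1 tape=....1[0]11110   (q2,0)→(q0,.,left)
state=q0 head=0 tape=....[1].11110   (q0,1)→(q1,1,stay)
state=q1 head=0 tape=....[1].11110   (q1,1)→(q2,1,right)
state=q2 head=1 tape=....1[.]11110   (q2,.)→(q3,1,left)
state=q3 head=0 tape=....[1]111110   (q3,1)→(q3,0,stay)
state=q3 head=0 tape=....[0]111110   (q3,0)→(q2,.,left)
state=q2 head=-1 tape=...[.].111110   (q2,.)→(q3,1,left)
state=q3 head=-2 tape=..[.]1.111110   (q3,.)→(q1,0,left)
state=q1 head=-3 tape=.[.]01.111110   (q1,.)→(q0,0,right)
state=q0 head=-2 tape=.0[0]1.111110   (q0,0)→(q2,1,right)
state=q2 head=-1 tape=.01[1].111110   (q2,1)→(q3,0,right)
state=q3 head=0 tape=.010[.]111110   (q3,.)→(q1,0,left)
state=q1 head=-1 tape=.01[0]0111110   (q1,0)→(q1,.,right)
state=q1 head=0 tape=.01.[0]111110   (q1,0)→(q1,.,right)
state=q1 head=1 tape=.01..[1]11110   (q1,1)→(q2,1,right)
state=q2 head=2 tape=.01..1[1]1110   (q2,1)→(q3,0,right)
state=q3 head=3 tape=.01..10[1]110   (q3,1)→(q3,0,stay)
state=q3 head=3 tape=.01..10[0]110   (q3,0)→(q2,.,left)
state=q2 head=2 tape=.01..1[0].110   (q2,0)→(q0,.,left)
state=q0 head=1 tape=.01..[1]..110   (q0,1)→(q1,1,stay)
state=q1 head=1 tape=.01..[1]..110   (q1,1)→(q2,1,right)
state=q2 head=2 tape=.01..1[.].110   (q2,.)→(q3,1,left)
state=q3 head=1 tape=.01..[1]1.110   (q3,1)→(q3,0,stay)
state=q3 head=1 tape=.01..[0]1.110   (q3,0)→(q2,.,left)
state=q2 head=0 tape=.01.[.].1.110   (q2,.)→(q3,1,left)
state=q3 head=-1 tape=.01[.]1.1.110   (q3,.)→(q1,0,left)
state=q1 head=-2 tape=.0[1]01.1.110   (q1,1)→(q2,1,right)
state=q2 head=-1 tape=.01[0]1.1.110   (q2,0)→(q0,.,left)
state=q0 head=-2 tape=.0[1].1.1.110   (q0,1)→(q1,1,stay)
state=q1 head=-2 tape=.0[1].1.1.110   (q1,1)→(q2,1,right)
state=q2 head=-1 tape=.01[.]1.1.110   (q2,.)→(q3,1,left)
state=q3 head=-2 tape=.0[1]11.1.110   (q3,1)→(q3,0,stay)
state=q3 head=-2 tape=.0[0]11.1.110   (q3,0)→(q2,.,left)
state=q2 head=-3 tape=.[0].11.1.110   (q2,0)→(q0,.,left)
state=q0 head=-4 tape=[.]..11.1.110
At halt the head is at cell -4.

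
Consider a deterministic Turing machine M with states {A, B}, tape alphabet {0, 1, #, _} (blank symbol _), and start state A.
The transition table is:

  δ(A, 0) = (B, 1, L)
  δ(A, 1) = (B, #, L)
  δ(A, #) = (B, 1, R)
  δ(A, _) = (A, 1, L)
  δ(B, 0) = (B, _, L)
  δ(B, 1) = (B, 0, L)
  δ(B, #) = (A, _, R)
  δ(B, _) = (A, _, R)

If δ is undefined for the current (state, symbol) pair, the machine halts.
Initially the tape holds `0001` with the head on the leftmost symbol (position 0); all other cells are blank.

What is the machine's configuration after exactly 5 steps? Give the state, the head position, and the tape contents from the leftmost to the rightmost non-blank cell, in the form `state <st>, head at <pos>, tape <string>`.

state=A head=0 tape=_[0]001   (A,0)→(B,1,L)
state=B head=-1 tape=[_]1001   (B,_)→(A,_,R)
state=A head=0 tape=_[1]001   (A,1)→(B,#,L)
state=B head=-1 tape=[_]#001   (B,_)→(A,_,R)
state=A head=0 tape=_[#]001   (A,#)→(B,1,R)
state=B head=1 tape=_1[0]01
After 5 steps: state B, head at 1, tape 1001.

state B, head at 1, tape 1001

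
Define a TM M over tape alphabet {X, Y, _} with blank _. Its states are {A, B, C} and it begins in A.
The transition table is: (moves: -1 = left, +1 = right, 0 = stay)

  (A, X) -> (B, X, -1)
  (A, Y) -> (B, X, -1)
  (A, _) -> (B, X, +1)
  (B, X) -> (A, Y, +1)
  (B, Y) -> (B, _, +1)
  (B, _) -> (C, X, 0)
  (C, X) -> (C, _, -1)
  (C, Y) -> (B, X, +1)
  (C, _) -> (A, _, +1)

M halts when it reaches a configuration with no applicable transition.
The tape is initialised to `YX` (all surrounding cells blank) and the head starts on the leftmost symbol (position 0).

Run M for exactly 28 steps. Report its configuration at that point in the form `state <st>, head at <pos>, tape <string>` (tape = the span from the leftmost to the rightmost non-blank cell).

state=A head=0 tape=__[Y]X__   (A,Y)→(B,X,-1)
state=B head=-1 tape=_[_]XX__   (B,_)→(C,X,0)
state=C head=-1 tape=_[X]XX__   (C,X)→(C,_,-1)
state=C head=-2 tape=[_]_XX__   (C,_)→(A,_,+1)
state=A head=-1 tape=_[_]XX__   (A,_)→(B,X,+1)
state=B head=0 tape=_X[X]X__   (B,X)→(A,Y,+1)
state=A head=1 tape=_XY[X]__   (A,X)→(B,X,-1)
state=B head=0 tape=_X[Y]X__   (B,Y)→(B,_,+1)
state=B head=1 tape=_X_[X]__   (B,X)→(A,Y,+1)
state=A head=2 tape=_X_Y[_]_   (A,_)→(B,X,+1)
state=B head=3 tape=_X_YX[_]   (B,_)→(C,X,0)
state=C head=3 tape=_X_YX[X]   (C,X)→(C,_,-1)
state=C head=2 tape=_X_Y[X]_   (C,X)→(C,_,-1)
state=C head=1 tape=_X_[Y]__   (C,Y)→(B,X,+1)
state=B head=2 tape=_X_X[_]_   (B,_)→(C,X,0)
state=C head=2 tape=_X_X[X]_   (C,X)→(C,_,-1)
state=C head=1 tape=_X_[X]__   (C,X)→(C,_,-1)
state=C head=0 tape=_X[_]___   (C,_)→(A,_,+1)
state=A head=1 tape=_X_[_]__   (A,_)→(B,X,+1)
state=B head=2 tape=_X_X[_]_   (B,_)→(C,X,0)
state=C head=2 tape=_X_X[X]_   (C,X)→(C,_,-1)
state=C head=1 tape=_X_[X]__   (C,X)→(C,_,-1)
state=C head=0 tape=_X[_]___   (C,_)→(A,_,+1)
state=A head=1 tape=_X_[_]__   (A,_)→(B,X,+1)
state=B head=2 tape=_X_X[_]_   (B,_)→(C,X,0)
state=C head=2 tape=_X_X[X]_   (C,X)→(C,_,-1)
state=C head=1 tape=_X_[X]__   (C,X)→(C,_,-1)
state=C head=0 tape=_X[_]___   (C,_)→(A,_,+1)
state=A head=1 tape=_X_[_]__
After 28 steps: state A, head at 1, tape X.

state A, head at 1, tape X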